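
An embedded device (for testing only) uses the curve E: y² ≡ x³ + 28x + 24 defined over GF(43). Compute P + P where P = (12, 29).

(23, 35)

tangent at (12, 29): λ = (3·12² + 28)/(2·29) ≡ 30/15. 15⁻¹ ≡ 23 (mod 43) since 15·23 = 345 ≡ 1, so λ ≡ 30·23 ≡ 2.
  x = λ² - 12 - 12 = 4 - 24 ≡ 23; y = λ·(12 - 23) - 29 ≡ 35. → (23, 35)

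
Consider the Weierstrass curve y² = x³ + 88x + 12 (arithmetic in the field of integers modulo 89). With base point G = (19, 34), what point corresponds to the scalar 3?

Repeated addition: build up to 3G.
2G: tangent at (19, 34): λ = (3·19² + 88)/(2·34) ≡ 14/68. 68⁻¹ ≡ 72 (mod 89), so λ ≡ 14·72 ≡ 29.
  x = λ² - 19 - 19 = 841 - 38 ≡ 2; y = λ·(19 - 2) - 34 ≡ 14. → (2, 14)
3G: (2, 14) + (19, 34). λ = (34 - 14)/(19 - 2) ≡ 20/17 mod 89. 17⁻¹ ≡ 21 (mod 89), so λ ≡ 64.
  x = λ² - 2 - 19 = 4096 - 21 ≡ 70; y = λ·(2 - 70) - 14 ≡ 84. → (70, 84)

(70, 84)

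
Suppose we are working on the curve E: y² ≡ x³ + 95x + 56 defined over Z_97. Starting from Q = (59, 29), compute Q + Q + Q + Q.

Repeated addition: build up to 4Q.
2Q: tangent at (59, 29): λ = (3·59² + 95)/(2·29) ≡ 62/58. 58⁻¹ ≡ 92 (mod 97), so λ ≡ 62·92 ≡ 78.
  x = λ² - 59 - 59 = 6084 - 118 ≡ 49; y = λ·(59 - 49) - 29 ≡ 72. → (49, 72)
3Q: (49, 72) + (59, 29). λ = (29 - 72)/(59 - 49) ≡ 54/10 mod 97. 10⁻¹ ≡ 68 (mod 97), so λ ≡ 83.
  x = λ² - 49 - 59 = 6889 - 108 ≡ 88; y = λ·(49 - 88) - 72 ≡ 86. → (88, 86)
4Q: (88, 86) + (59, 29). λ = (29 - 86)/(59 - 88) ≡ 40/68 mod 97. 68⁻¹ ≡ 10 (mod 97) since 68·10 = 680 ≡ 1, so λ ≡ 12.
  x = λ² - 88 - 59 = 144 - 147 ≡ 94; y = λ·(88 - 94) - 86 ≡ 36. → (94, 36)

(94, 36)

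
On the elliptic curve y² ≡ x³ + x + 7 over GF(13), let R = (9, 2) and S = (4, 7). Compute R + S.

(9, 2) + (4, 7). λ = (7 - 2)/(4 - 9) ≡ 5/8 mod 13. 8⁻¹ ≡ 5 (mod 13), so λ ≡ 12.
  x = λ² - 9 - 4 = 144 - 13 ≡ 1; y = λ·(9 - 1) - 2 ≡ 3. → (1, 3)

(1, 3)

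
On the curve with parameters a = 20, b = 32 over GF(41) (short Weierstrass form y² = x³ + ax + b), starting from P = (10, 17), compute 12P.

(11, 36)

Repeated addition: build up to 12P.
2P: tangent at (10, 17): λ = (3·10² + 20)/(2·17) ≡ 33/34. 34⁻¹ ≡ 35 (mod 41) since 34·35 = 1190 ≡ 1, so λ ≡ 33·35 ≡ 7.
  x = λ² - 10 - 10 = 49 - 20 ≡ 29; y = λ·(10 - 29) - 17 ≡ 14. → (29, 14)
3P: (29, 14) + (10, 17). λ = (17 - 14)/(10 - 29) ≡ 3/22 mod 41. 22⁻¹ ≡ 28 (mod 41), so λ ≡ 2.
  x = λ² - 29 - 10 = 4 - 39 ≡ 6; y = λ·(29 - 6) - 14 ≡ 32. → (6, 32)
4P: (6, 32) + (10, 17). λ = (17 - 32)/(10 - 6) ≡ 26/4 mod 41. 4⁻¹ ≡ 31 (mod 41), so λ ≡ 27.
  x = λ² - 6 - 10 = 729 - 16 ≡ 16; y = λ·(6 - 16) - 32 ≡ 26. → (16, 26)
5P: (16, 26) + (10, 17). λ = (17 - 26)/(10 - 16) ≡ 32/35 mod 41. 35⁻¹ ≡ 34 (mod 41), so λ ≡ 22.
  x = λ² - 16 - 10 = 484 - 26 ≡ 7; y = λ·(16 - 7) - 26 ≡ 8. → (7, 8)
6P: (7, 8) + (10, 17). λ = (17 - 8)/(10 - 7) ≡ 9/3 mod 41. 3⁻¹ ≡ 14 (mod 41), so λ ≡ 3.
  x = λ² - 7 - 10 = 9 - 17 ≡ 33; y = λ·(7 - 33) - 8 ≡ 37. → (33, 37)
7P: (33, 37) + (10, 17). λ = (17 - 37)/(10 - 33) ≡ 21/18 mod 41. 18⁻¹ ≡ 16 (mod 41), so λ ≡ 8.
  x = λ² - 33 - 10 = 64 - 43 ≡ 21; y = λ·(33 - 21) - 37 ≡ 18. → (21, 18)
8P: (21, 18) + (10, 17). λ = (17 - 18)/(10 - 21) ≡ 40/30 mod 41. 30⁻¹ ≡ 26 (mod 41) since 30·26 = 780 ≡ 1, so λ ≡ 15.
  x = λ² - 21 - 10 = 225 - 31 ≡ 30; y = λ·(21 - 30) - 18 ≡ 11. → (30, 11)
9P: (30, 11) + (10, 17). λ = (17 - 11)/(10 - 30) ≡ 6/21 mod 41. 21⁻¹ ≡ 2 (mod 41), so λ ≡ 12.
  x = λ² - 30 - 10 = 144 - 40 ≡ 22; y = λ·(30 - 22) - 11 ≡ 3. → (22, 3)
10P: (22, 3) + (10, 17). λ = (17 - 3)/(10 - 22) ≡ 14/29 mod 41. 29⁻¹ ≡ 17 (mod 41) since 29·17 = 493 ≡ 1, so λ ≡ 33.
  x = λ² - 22 - 10 = 1089 - 32 ≡ 32; y = λ·(22 - 32) - 3 ≡ 36. → (32, 36)
11P: (32, 36) + (10, 17). λ = (17 - 36)/(10 - 32) ≡ 22/19 mod 41. 19⁻¹ ≡ 13 (mod 41) since 19·13 = 247 ≡ 1, so λ ≡ 40.
  x = λ² - 32 - 10 = 1600 - 42 ≡ 0; y = λ·(32 - 0) - 36 ≡ 14. → (0, 14)
12P: (0, 14) + (10, 17). λ = (17 - 14)/(10 - 0) ≡ 3/10 mod 41. 10⁻¹ ≡ 37 (mod 41), so λ ≡ 29.
  x = λ² - 0 - 10 = 841 - 10 ≡ 11; y = λ·(0 - 11) - 14 ≡ 36. → (11, 36)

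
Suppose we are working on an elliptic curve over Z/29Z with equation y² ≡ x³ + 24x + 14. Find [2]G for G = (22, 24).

tangent at (22, 24): λ = (3·22² + 24)/(2·24) ≡ 26/19. 19⁻¹ ≡ 26 (mod 29) since 19·26 = 494 ≡ 1, so λ ≡ 26·26 ≡ 9.
  x = λ² - 22 - 22 = 81 - 44 ≡ 8; y = λ·(22 - 8) - 24 ≡ 15. → (8, 15)

(8, 15)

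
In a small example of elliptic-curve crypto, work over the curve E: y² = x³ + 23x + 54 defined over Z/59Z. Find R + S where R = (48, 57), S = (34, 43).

(37, 13)

(48, 57) + (34, 43). λ = (43 - 57)/(34 - 48) ≡ 45/45 mod 59. 45⁻¹ ≡ 21 (mod 59) since 45·21 = 945 ≡ 1, so λ ≡ 1.
  x = λ² - 48 - 34 = 1 - 82 ≡ 37; y = λ·(48 - 37) - 57 ≡ 13. → (37, 13)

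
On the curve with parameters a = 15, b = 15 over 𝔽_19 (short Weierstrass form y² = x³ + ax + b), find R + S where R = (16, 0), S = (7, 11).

(16, 0) + (7, 11). λ = (11 - 0)/(7 - 16) ≡ 11/10 mod 19. 10⁻¹ ≡ 2 (mod 19), so λ ≡ 3.
  x = λ² - 16 - 7 = 9 - 23 ≡ 5; y = λ·(16 - 5) - 0 ≡ 14. → (5, 14)

(5, 14)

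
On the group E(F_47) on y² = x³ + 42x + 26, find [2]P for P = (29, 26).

(5, 19)

tangent at (29, 26): λ = (3·29² + 42)/(2·26) ≡ 27/5. 5⁻¹ ≡ 19 (mod 47), so λ ≡ 27·19 ≡ 43.
  x = λ² - 29 - 29 = 1849 - 58 ≡ 5; y = λ·(29 - 5) - 26 ≡ 19. → (5, 19)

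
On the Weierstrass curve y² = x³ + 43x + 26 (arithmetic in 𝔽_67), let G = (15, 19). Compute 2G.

(54, 34)

tangent at (15, 19): λ = (3·15² + 43)/(2·19) ≡ 48/38. 38⁻¹ ≡ 30 (mod 67), so λ ≡ 48·30 ≡ 33.
  x = λ² - 15 - 15 = 1089 - 30 ≡ 54; y = λ·(15 - 54) - 19 ≡ 34. → (54, 34)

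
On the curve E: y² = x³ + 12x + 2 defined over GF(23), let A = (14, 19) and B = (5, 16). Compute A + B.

(14, 19) + (5, 16). λ = (16 - 19)/(5 - 14) ≡ 20/14 mod 23. 14⁻¹ ≡ 5 (mod 23), so λ ≡ 8.
  x = λ² - 14 - 5 = 64 - 19 ≡ 22; y = λ·(14 - 22) - 19 ≡ 9. → (22, 9)

(22, 9)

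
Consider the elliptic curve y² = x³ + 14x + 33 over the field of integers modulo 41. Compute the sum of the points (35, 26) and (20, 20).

(37, 6)

(35, 26) + (20, 20). λ = (20 - 26)/(20 - 35) ≡ 35/26 mod 41. 26⁻¹ ≡ 30 (mod 41) since 26·30 = 780 ≡ 1, so λ ≡ 25.
  x = λ² - 35 - 20 = 625 - 55 ≡ 37; y = λ·(35 - 37) - 26 ≡ 6. → (37, 6)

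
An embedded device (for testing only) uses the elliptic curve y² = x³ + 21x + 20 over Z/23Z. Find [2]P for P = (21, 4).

tangent at (21, 4): λ = (3·21² + 21)/(2·4) ≡ 10/8. 8⁻¹ ≡ 3 (mod 23), so λ ≡ 10·3 ≡ 7.
  x = λ² - 21 - 21 = 49 - 42 ≡ 7; y = λ·(21 - 7) - 4 ≡ 2. → (7, 2)

(7, 2)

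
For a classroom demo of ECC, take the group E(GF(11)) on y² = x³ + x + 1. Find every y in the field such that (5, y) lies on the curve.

none

x³ + 1x + 1 = 131 ≡ 10 (mod 11).
10 is a non-residue mod 11; no y exists.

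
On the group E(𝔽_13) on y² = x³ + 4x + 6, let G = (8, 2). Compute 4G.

Double-and-add on 4 = (100)₂. Start with G = (8, 2) for the leading 1-bit.
double: tangent at (8, 2): λ = (3·8² + 4)/(2·2) ≡ 1/4. 4⁻¹ ≡ 10 (mod 13) since 4·10 = 40 ≡ 1, so λ ≡ 1·10 ≡ 10.
  x = λ² - 8 - 8 = 100 - 16 ≡ 6; y = λ·(8 - 6) - 2 ≡ 5. → (6, 5)
double: tangent at (6, 5): λ = (3·6² + 4)/(2·5) ≡ 8/10. 10⁻¹ ≡ 4 (mod 13), so λ ≡ 8·4 ≡ 6.
  x = λ² - 6 - 6 = 36 - 12 ≡ 11; y = λ·(6 - 11) - 5 ≡ 4. → (11, 4)

(11, 4)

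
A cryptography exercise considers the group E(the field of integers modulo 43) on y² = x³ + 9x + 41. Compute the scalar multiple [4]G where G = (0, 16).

Double-and-add on 4 = (100)₂. Start with G = (0, 16) for the leading 1-bit.
double: tangent at (0, 16): λ = (3·0² + 9)/(2·16) ≡ 9/32. 32⁻¹ ≡ 39 (mod 43) since 32·39 = 1248 ≡ 1, so λ ≡ 9·39 ≡ 7.
  x = λ² - 0 - 0 = 49 - 0 ≡ 6; y = λ·(0 - 6) - 16 ≡ 28. → (6, 28)
double: tangent at (6, 28): λ = (3·6² + 9)/(2·28) ≡ 31/13. 13⁻¹ ≡ 10 (mod 43), so λ ≡ 31·10 ≡ 9.
  x = λ² - 6 - 6 = 81 - 12 ≡ 26; y = λ·(6 - 26) - 28 ≡ 7. → (26, 7)

(26, 7)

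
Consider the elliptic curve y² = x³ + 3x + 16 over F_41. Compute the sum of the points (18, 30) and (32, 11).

(18, 30) + (32, 11). λ = (11 - 30)/(32 - 18) ≡ 22/14 mod 41. 14⁻¹ ≡ 3 (mod 41), so λ ≡ 25.
  x = λ² - 18 - 32 = 625 - 50 ≡ 1; y = λ·(18 - 1) - 30 ≡ 26. → (1, 26)

(1, 26)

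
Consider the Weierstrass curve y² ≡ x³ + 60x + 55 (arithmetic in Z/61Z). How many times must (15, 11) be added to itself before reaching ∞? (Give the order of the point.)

9

2P: tangent at (15, 11): λ = (3·15² + 60)/(2·11) ≡ 3/22. 22⁻¹ ≡ 25 (mod 61), so λ ≡ 3·25 ≡ 14.
  x = λ² - 15 - 15 = 196 - 30 ≡ 44; y = λ·(15 - 44) - 11 ≡ 10. → (44, 10)
3P: (44, 10) + (15, 11). λ = (11 - 10)/(15 - 44) ≡ 1/32 mod 61. 32⁻¹ ≡ 21 (mod 61) since 32·21 = 672 ≡ 1, so λ ≡ 21.
  x = λ² - 44 - 15 = 441 - 59 ≡ 16; y = λ·(44 - 16) - 10 ≡ 29. → (16, 29)
4P: (16, 29) + (15, 11). λ = (11 - 29)/(15 - 16) ≡ 43/60 mod 61. 60⁻¹ ≡ 60 (mod 61) since 60·60 = 3600 ≡ 1, so λ ≡ 18.
  x = λ² - 16 - 15 = 324 - 31 ≡ 49; y = λ·(16 - 49) - 29 ≡ 48. → (49, 48)
5P: (49, 48) + (15, 11). λ = (11 - 48)/(15 - 49) ≡ 24/27 mod 61. 27⁻¹ ≡ 52 (mod 61) since 27·52 = 1404 ≡ 1, so λ ≡ 28.
  x = λ² - 49 - 15 = 784 - 64 ≡ 49; y = λ·(49 - 49) - 48 ≡ 13. → (49, 13)
6P: (49, 13) + (15, 11). λ = (11 - 13)/(15 - 49) ≡ 59/27 mod 61. 27⁻¹ ≡ 52 (mod 61) since 27·52 = 1404 ≡ 1, so λ ≡ 18.
  x = λ² - 49 - 15 = 324 - 64 ≡ 16; y = λ·(49 - 16) - 13 ≡ 32. → (16, 32)
7P: (16, 32) + (15, 11). λ = (11 - 32)/(15 - 16) ≡ 40/60 mod 61. 60⁻¹ ≡ 60 (mod 61), so λ ≡ 21.
  x = λ² - 16 - 15 = 441 - 31 ≡ 44; y = λ·(16 - 44) - 32 ≡ 51. → (44, 51)
8P: (44, 51) + (15, 11). λ = (11 - 51)/(15 - 44) ≡ 21/32 mod 61. 32⁻¹ ≡ 21 (mod 61), so λ ≡ 14.
  x = λ² - 44 - 15 = 196 - 59 ≡ 15; y = λ·(44 - 15) - 51 ≡ 50. → (15, 50)
9P: (15, 50) + (15, 11): same x and y₁ ≡ -y₂, so the sum is ∞.
9P = ∞, so the order is 9.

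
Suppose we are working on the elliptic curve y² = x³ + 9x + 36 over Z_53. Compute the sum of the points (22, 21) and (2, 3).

(22, 21) + (2, 3). λ = (3 - 21)/(2 - 22) ≡ 35/33 mod 53. 33⁻¹ ≡ 45 (mod 53) since 33·45 = 1485 ≡ 1, so λ ≡ 38.
  x = λ² - 22 - 2 = 1444 - 24 ≡ 42; y = λ·(22 - 42) - 21 ≡ 14. → (42, 14)

(42, 14)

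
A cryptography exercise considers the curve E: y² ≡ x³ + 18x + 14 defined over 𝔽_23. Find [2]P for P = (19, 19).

tangent at (19, 19): λ = (3·19² + 18)/(2·19) ≡ 20/15. 15⁻¹ ≡ 20 (mod 23), so λ ≡ 20·20 ≡ 9.
  x = λ² - 19 - 19 = 81 - 38 ≡ 20; y = λ·(19 - 20) - 19 ≡ 18. → (20, 18)

(20, 18)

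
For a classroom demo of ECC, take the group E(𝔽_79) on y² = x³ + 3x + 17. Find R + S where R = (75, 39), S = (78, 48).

(75, 39) + (78, 48). λ = (48 - 39)/(78 - 75) ≡ 9/3 mod 79. 3⁻¹ ≡ 53 (mod 79) since 3·53 = 159 ≡ 1, so λ ≡ 3.
  x = λ² - 75 - 78 = 9 - 153 ≡ 14; y = λ·(75 - 14) - 39 ≡ 65. → (14, 65)

(14, 65)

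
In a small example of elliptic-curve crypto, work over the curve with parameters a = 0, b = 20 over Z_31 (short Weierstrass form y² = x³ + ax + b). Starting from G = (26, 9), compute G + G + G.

(10, 20)

Repeated addition: build up to 3G.
2G: tangent at (26, 9): λ = (3·26² + 0)/(2·9) ≡ 13/18. 18⁻¹ ≡ 19 (mod 31) since 18·19 = 342 ≡ 1, so λ ≡ 13·19 ≡ 30.
  x = λ² - 26 - 26 = 900 - 52 ≡ 11; y = λ·(26 - 11) - 9 ≡ 7. → (11, 7)
3G: (11, 7) + (26, 9). λ = (9 - 7)/(26 - 11) ≡ 2/15 mod 31. 15⁻¹ ≡ 29 (mod 31), so λ ≡ 27.
  x = λ² - 11 - 26 = 729 - 37 ≡ 10; y = λ·(11 - 10) - 7 ≡ 20. → (10, 20)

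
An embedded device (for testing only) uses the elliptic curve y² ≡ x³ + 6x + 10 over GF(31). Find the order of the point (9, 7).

2P: tangent at (9, 7): λ = (3·9² + 6)/(2·7) ≡ 1/14. 14⁻¹ ≡ 20 (mod 31), so λ ≡ 1·20 ≡ 20.
  x = λ² - 9 - 9 = 400 - 18 ≡ 10; y = λ·(9 - 10) - 7 ≡ 4. → (10, 4)
3P: (10, 4) + (9, 7). λ = (7 - 4)/(9 - 10) ≡ 3/30 mod 31. 30⁻¹ ≡ 30 (mod 31), so λ ≡ 28.
  x = λ² - 10 - 9 = 784 - 19 ≡ 21; y = λ·(10 - 21) - 4 ≡ 29. → (21, 29)
4P: (21, 29) + (9, 7). λ = (7 - 29)/(9 - 21) ≡ 9/19 mod 31. 19⁻¹ ≡ 18 (mod 31) since 19·18 = 342 ≡ 1, so λ ≡ 7.
  x = λ² - 21 - 9 = 49 - 30 ≡ 19; y = λ·(21 - 19) - 29 ≡ 16. → (19, 16)
5P: (19, 16) + (9, 7). λ = (7 - 16)/(9 - 19) ≡ 22/21 mod 31. 21⁻¹ ≡ 3 (mod 31), so λ ≡ 4.
  x = λ² - 19 - 9 = 16 - 28 ≡ 19; y = λ·(19 - 19) - 16 ≡ 15. → (19, 15)
6P: (19, 15) + (9, 7). λ = (7 - 15)/(9 - 19) ≡ 23/21 mod 31. 21⁻¹ ≡ 3 (mod 31) since 21·3 = 63 ≡ 1, so λ ≡ 7.
  x = λ² - 19 - 9 = 49 - 28 ≡ 21; y = λ·(19 - 21) - 15 ≡ 2. → (21, 2)
7P: (21, 2) + (9, 7). λ = (7 - 2)/(9 - 21) ≡ 5/19 mod 31. 19⁻¹ ≡ 18 (mod 31) since 19·18 = 342 ≡ 1, so λ ≡ 28.
  x = λ² - 21 - 9 = 784 - 30 ≡ 10; y = λ·(21 - 10) - 2 ≡ 27. → (10, 27)
8P: (10, 27) + (9, 7). λ = (7 - 27)/(9 - 10) ≡ 11/30 mod 31. 30⁻¹ ≡ 30 (mod 31) since 30·30 = 900 ≡ 1, so λ ≡ 20.
  x = λ² - 10 - 9 = 400 - 19 ≡ 9; y = λ·(10 - 9) - 27 ≡ 24. → (9, 24)
9P: (9, 24) + (9, 7): same x and y₁ ≡ -y₂, so the sum is the point at infinity.
9P = the point at infinity, so the order is 9.

9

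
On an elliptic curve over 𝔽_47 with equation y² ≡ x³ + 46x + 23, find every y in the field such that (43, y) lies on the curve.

x³ + 46x + 23 = 81508 ≡ 10 (mod 47).
10 is a non-residue mod 47; no y exists.

none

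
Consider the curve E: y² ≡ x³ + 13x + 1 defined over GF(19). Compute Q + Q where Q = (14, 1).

(8, 16)

tangent at (14, 1): λ = (3·14² + 13)/(2·1) ≡ 12/2. 2⁻¹ ≡ 10 (mod 19), so λ ≡ 12·10 ≡ 6.
  x = λ² - 14 - 14 = 36 - 28 ≡ 8; y = λ·(14 - 8) - 1 ≡ 16. → (8, 16)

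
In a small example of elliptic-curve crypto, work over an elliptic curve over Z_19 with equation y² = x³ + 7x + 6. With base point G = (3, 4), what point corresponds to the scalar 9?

(9, 0)

Double-and-add on 9 = (1001)₂. Start with G = (3, 4) for the leading 1-bit.
double: tangent at (3, 4): λ = (3·3² + 7)/(2·4) ≡ 15/8. 8⁻¹ ≡ 12 (mod 19), so λ ≡ 15·12 ≡ 9.
  x = λ² - 3 - 3 = 81 - 6 ≡ 18; y = λ·(3 - 18) - 4 ≡ 13. → (18, 13)
double: tangent at (18, 13): λ = (3·18² + 7)/(2·13) ≡ 10/7. 7⁻¹ ≡ 11 (mod 19), so λ ≡ 10·11 ≡ 15.
  x = λ² - 18 - 18 = 225 - 36 ≡ 18; y = λ·(18 - 18) - 13 ≡ 6. → (18, 6)
double: tangent at (18, 6): λ = (3·18² + 7)/(2·6) ≡ 10/12. 12⁻¹ ≡ 8 (mod 19), so λ ≡ 10·8 ≡ 4.
  x = λ² - 18 - 18 = 16 - 36 ≡ 18; y = λ·(18 - 18) - 6 ≡ 13. → (18, 13)
add G: (18, 13) + (3, 4). λ = (4 - 13)/(3 - 18) ≡ 10/4 mod 19. 4⁻¹ ≡ 5 (mod 19) since 4·5 = 20 ≡ 1, so λ ≡ 12.
  x = λ² - 18 - 3 = 144 - 21 ≡ 9; y = λ·(18 - 9) - 13 ≡ 0. → (9, 0)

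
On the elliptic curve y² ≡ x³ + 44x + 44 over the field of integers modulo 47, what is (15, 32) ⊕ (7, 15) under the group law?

(42, 34)

(15, 32) + (7, 15). λ = (15 - 32)/(7 - 15) ≡ 30/39 mod 47. 39⁻¹ ≡ 41 (mod 47), so λ ≡ 8.
  x = λ² - 15 - 7 = 64 - 22 ≡ 42; y = λ·(15 - 42) - 32 ≡ 34. → (42, 34)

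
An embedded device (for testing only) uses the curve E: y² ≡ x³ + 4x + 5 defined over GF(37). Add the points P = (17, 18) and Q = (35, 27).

(17, 18) + (35, 27). λ = (27 - 18)/(35 - 17) ≡ 9/18 mod 37. 18⁻¹ ≡ 35 (mod 37), so λ ≡ 19.
  x = λ² - 17 - 35 = 361 - 52 ≡ 13; y = λ·(17 - 13) - 18 ≡ 21. → (13, 21)

(13, 21)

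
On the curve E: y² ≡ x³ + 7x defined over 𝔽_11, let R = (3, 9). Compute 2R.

(3, 2)

tangent at (3, 9): λ = (3·3² + 7)/(2·9) ≡ 1/7. 7⁻¹ ≡ 8 (mod 11), so λ ≡ 1·8 ≡ 8.
  x = λ² - 3 - 3 = 64 - 6 ≡ 3; y = λ·(3 - 3) - 9 ≡ 2. → (3, 2)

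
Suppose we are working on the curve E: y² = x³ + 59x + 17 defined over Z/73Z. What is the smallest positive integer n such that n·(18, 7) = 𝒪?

7

2P: tangent at (18, 7): λ = (3·18² + 59)/(2·7) ≡ 9/14. 14⁻¹ ≡ 47 (mod 73), so λ ≡ 9·47 ≡ 58.
  x = λ² - 18 - 18 = 3364 - 36 ≡ 43; y = λ·(18 - 43) - 7 ≡ 3. → (43, 3)
3P: (43, 3) + (18, 7). λ = (7 - 3)/(18 - 43) ≡ 4/48 mod 73. 48⁻¹ ≡ 35 (mod 73) since 48·35 = 1680 ≡ 1, so λ ≡ 67.
  x = λ² - 43 - 18 = 4489 - 61 ≡ 48; y = λ·(43 - 48) - 3 ≡ 27. → (48, 27)
4P: (48, 27) + (18, 7). λ = (7 - 27)/(18 - 48) ≡ 53/43 mod 73. 43⁻¹ ≡ 17 (mod 73) since 43·17 = 731 ≡ 1, so λ ≡ 25.
  x = λ² - 48 - 18 = 625 - 66 ≡ 48; y = λ·(48 - 48) - 27 ≡ 46. → (48, 46)
5P: (48, 46) + (18, 7). λ = (7 - 46)/(18 - 48) ≡ 34/43 mod 73. 43⁻¹ ≡ 17 (mod 73) since 43·17 = 731 ≡ 1, so λ ≡ 67.
  x = λ² - 48 - 18 = 4489 - 66 ≡ 43; y = λ·(48 - 43) - 46 ≡ 70. → (43, 70)
6P: (43, 70) + (18, 7). λ = (7 - 70)/(18 - 43) ≡ 10/48 mod 73. 48⁻¹ ≡ 35 (mod 73) since 48·35 = 1680 ≡ 1, so λ ≡ 58.
  x = λ² - 43 - 18 = 3364 - 61 ≡ 18; y = λ·(43 - 18) - 70 ≡ 66. → (18, 66)
7P: (18, 66) + (18, 7): same x and y₁ ≡ -y₂, so the sum is 𝒪.
7P = 𝒪, so the order is 7.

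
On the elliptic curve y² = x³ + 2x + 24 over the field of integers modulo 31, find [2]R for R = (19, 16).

(24, 15)

tangent at (19, 16): λ = (3·19² + 2)/(2·16) ≡ 0/1. 1⁻¹ ≡ 1 (mod 31), so λ ≡ 0·1 ≡ 0.
  x = λ² - 19 - 19 = 0 - 38 ≡ 24; y = λ·(19 - 24) - 16 ≡ 15. → (24, 15)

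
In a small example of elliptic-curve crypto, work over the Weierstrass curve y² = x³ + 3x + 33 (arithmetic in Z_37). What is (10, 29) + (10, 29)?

tangent at (10, 29): λ = (3·10² + 3)/(2·29) ≡ 7/21. 21⁻¹ ≡ 30 (mod 37) since 21·30 = 630 ≡ 1, so λ ≡ 7·30 ≡ 25.
  x = λ² - 10 - 10 = 625 - 20 ≡ 13; y = λ·(10 - 13) - 29 ≡ 7. → (13, 7)

(13, 7)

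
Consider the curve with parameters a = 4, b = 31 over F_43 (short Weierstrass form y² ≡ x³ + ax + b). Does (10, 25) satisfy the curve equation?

no

y² = 25² ≡ 23; x³ + 4x + 31 = 1071 ≡ 39 (mod 43). 23 ≠ 39.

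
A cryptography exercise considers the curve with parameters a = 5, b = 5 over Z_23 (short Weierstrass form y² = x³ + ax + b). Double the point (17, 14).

tangent at (17, 14): λ = (3·17² + 5)/(2·14) ≡ 21/5. 5⁻¹ ≡ 14 (mod 23), so λ ≡ 21·14 ≡ 18.
  x = λ² - 17 - 17 = 324 - 34 ≡ 14; y = λ·(17 - 14) - 14 ≡ 17. → (14, 17)

(14, 17)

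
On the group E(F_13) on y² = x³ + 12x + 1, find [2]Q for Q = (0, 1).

(10, 4)

tangent at (0, 1): λ = (3·0² + 12)/(2·1) ≡ 12/2. 2⁻¹ ≡ 7 (mod 13), so λ ≡ 12·7 ≡ 6.
  x = λ² - 0 - 0 = 36 - 0 ≡ 10; y = λ·(0 - 10) - 1 ≡ 4. → (10, 4)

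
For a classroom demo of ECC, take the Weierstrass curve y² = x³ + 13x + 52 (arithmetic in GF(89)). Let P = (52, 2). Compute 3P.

(48, 14)

Repeated addition: build up to 3P.
2P: tangent at (52, 2): λ = (3·52² + 13)/(2·2) ≡ 26/4. 4⁻¹ ≡ 67 (mod 89), so λ ≡ 26·67 ≡ 51.
  x = λ² - 52 - 52 = 2601 - 104 ≡ 5; y = λ·(52 - 5) - 2 ≡ 81. → (5, 81)
3P: (5, 81) + (52, 2). λ = (2 - 81)/(52 - 5) ≡ 10/47 mod 89. 47⁻¹ ≡ 36 (mod 89), so λ ≡ 4.
  x = λ² - 5 - 52 = 16 - 57 ≡ 48; y = λ·(5 - 48) - 81 ≡ 14. → (48, 14)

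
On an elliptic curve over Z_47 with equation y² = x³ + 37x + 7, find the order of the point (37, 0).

2

2P: (37, 0) + (37, 0): same x and y₁ ≡ -y₂, so the sum is the point at infinity.
2P = the point at infinity, so the order is 2.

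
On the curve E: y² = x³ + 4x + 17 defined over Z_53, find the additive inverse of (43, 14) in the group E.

-(43, 14) = (43, -14 mod 53) = (43, 39).

(43, 39)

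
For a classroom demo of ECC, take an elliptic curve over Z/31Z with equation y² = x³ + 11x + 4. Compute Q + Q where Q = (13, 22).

(13, 9)

tangent at (13, 22): λ = (3·13² + 11)/(2·22) ≡ 22/13. 13⁻¹ ≡ 12 (mod 31), so λ ≡ 22·12 ≡ 16.
  x = λ² - 13 - 13 = 256 - 26 ≡ 13; y = λ·(13 - 13) - 22 ≡ 9. → (13, 9)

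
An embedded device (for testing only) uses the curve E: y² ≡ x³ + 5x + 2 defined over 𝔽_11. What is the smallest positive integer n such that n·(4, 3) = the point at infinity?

5

2P: tangent at (4, 3): λ = (3·4² + 5)/(2·3) ≡ 9/6. 6⁻¹ ≡ 2 (mod 11), so λ ≡ 9·2 ≡ 7.
  x = λ² - 4 - 4 = 49 - 8 ≡ 8; y = λ·(4 - 8) - 3 ≡ 2. → (8, 2)
3P: (8, 2) + (4, 3). λ = (3 - 2)/(4 - 8) ≡ 1/7 mod 11. 7⁻¹ ≡ 8 (mod 11) since 7·8 = 56 ≡ 1, so λ ≡ 8.
  x = λ² - 8 - 4 = 64 - 12 ≡ 8; y = λ·(8 - 8) - 2 ≡ 9. → (8, 9)
4P: (8, 9) + (4, 3). λ = (3 - 9)/(4 - 8) ≡ 5/7 mod 11. 7⁻¹ ≡ 8 (mod 11), so λ ≡ 7.
  x = λ² - 8 - 4 = 49 - 12 ≡ 4; y = λ·(8 - 4) - 9 ≡ 8. → (4, 8)
5P: (4, 8) + (4, 3): same x and y₁ ≡ -y₂, so the sum is the point at infinity.
5P = the point at infinity, so the order is 5.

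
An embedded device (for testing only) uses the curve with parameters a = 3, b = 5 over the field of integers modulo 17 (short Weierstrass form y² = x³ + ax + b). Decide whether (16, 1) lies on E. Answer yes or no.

yes

y² = 1² ≡ 1; x³ + 3x + 5 = 4149 ≡ 1 (mod 17). 1 = 1.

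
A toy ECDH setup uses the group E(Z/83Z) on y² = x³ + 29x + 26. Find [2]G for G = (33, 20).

(24, 41)

tangent at (33, 20): λ = (3·33² + 29)/(2·20) ≡ 59/40. 40⁻¹ ≡ 27 (mod 83), so λ ≡ 59·27 ≡ 16.
  x = λ² - 33 - 33 = 256 - 66 ≡ 24; y = λ·(33 - 24) - 20 ≡ 41. → (24, 41)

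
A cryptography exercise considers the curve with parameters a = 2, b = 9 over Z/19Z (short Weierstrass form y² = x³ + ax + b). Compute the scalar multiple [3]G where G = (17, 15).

Repeated addition: build up to 3G.
2G: tangent at (17, 15): λ = (3·17² + 2)/(2·15) ≡ 14/11. 11⁻¹ ≡ 7 (mod 19) since 11·7 = 77 ≡ 1, so λ ≡ 14·7 ≡ 3.
  x = λ² - 17 - 17 = 9 - 34 ≡ 13; y = λ·(17 - 13) - 15 ≡ 16. → (13, 16)
3G: (13, 16) + (17, 15). λ = (15 - 16)/(17 - 13) ≡ 18/4 mod 19. 4⁻¹ ≡ 5 (mod 19), so λ ≡ 14.
  x = λ² - 13 - 17 = 196 - 30 ≡ 14; y = λ·(13 - 14) - 16 ≡ 8. → (14, 8)

(14, 8)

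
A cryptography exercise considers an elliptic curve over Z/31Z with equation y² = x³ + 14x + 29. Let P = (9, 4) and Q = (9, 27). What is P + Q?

O

The two points share x = 9 and their y-coordinates satisfy 4 + 27 ≡ 0 (mod 31), so they are inverses. Their sum is O.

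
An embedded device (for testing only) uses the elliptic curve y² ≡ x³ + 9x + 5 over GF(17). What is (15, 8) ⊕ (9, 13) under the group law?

(15, 8) + (9, 13). λ = (13 - 8)/(9 - 15) ≡ 5/11 mod 17. 11⁻¹ ≡ 14 (mod 17), so λ ≡ 2.
  x = λ² - 15 - 9 = 4 - 24 ≡ 14; y = λ·(15 - 14) - 8 ≡ 11. → (14, 11)

(14, 11)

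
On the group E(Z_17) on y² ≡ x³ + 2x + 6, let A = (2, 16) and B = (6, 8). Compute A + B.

(13, 6)

(2, 16) + (6, 8). λ = (8 - 16)/(6 - 2) ≡ 9/4 mod 17. 4⁻¹ ≡ 13 (mod 17) since 4·13 = 52 ≡ 1, so λ ≡ 15.
  x = λ² - 2 - 6 = 225 - 8 ≡ 13; y = λ·(2 - 13) - 16 ≡ 6. → (13, 6)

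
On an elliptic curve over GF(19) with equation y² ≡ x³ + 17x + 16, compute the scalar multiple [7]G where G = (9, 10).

Double-and-add on 7 = (111)₂. Start with G = (9, 10) for the leading 1-bit.
double: tangent at (9, 10): λ = (3·9² + 17)/(2·10) ≡ 13/1. 1⁻¹ ≡ 1 (mod 19) since 1·1 = 1 ≡ 1, so λ ≡ 13·1 ≡ 13.
  x = λ² - 9 - 9 = 169 - 18 ≡ 18; y = λ·(9 - 18) - 10 ≡ 6. → (18, 6)
add G: (18, 6) + (9, 10). λ = (10 - 6)/(9 - 18) ≡ 4/10 mod 19. 10⁻¹ ≡ 2 (mod 19), so λ ≡ 8.
  x = λ² - 18 - 9 = 64 - 27 ≡ 18; y = λ·(18 - 18) - 6 ≡ 13. → (18, 13)
double: tangent at (18, 13): λ = (3·18² + 17)/(2·13) ≡ 1/7. 7⁻¹ ≡ 11 (mod 19) since 7·11 = 77 ≡ 1, so λ ≡ 1·11 ≡ 11.
  x = λ² - 18 - 18 = 121 - 36 ≡ 9; y = λ·(18 - 9) - 13 ≡ 10. → (9, 10)
add G: tangent at (9, 10): λ = (3·9² + 17)/(2·10) ≡ 13/1. 1⁻¹ ≡ 1 (mod 19) since 1·1 = 1 ≡ 1, so λ ≡ 13·1 ≡ 13.
  x = λ² - 9 - 9 = 169 - 18 ≡ 18; y = λ·(9 - 18) - 10 ≡ 6. → (18, 6)

(18, 6)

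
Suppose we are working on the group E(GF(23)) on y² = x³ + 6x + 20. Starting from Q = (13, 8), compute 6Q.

Double-and-add on 6 = (110)₂. Start with Q = (13, 8) for the leading 1-bit.
double: tangent at (13, 8): λ = (3·13² + 6)/(2·8) ≡ 7/16. 16⁻¹ ≡ 13 (mod 23) since 16·13 = 208 ≡ 1, so λ ≡ 7·13 ≡ 22.
  x = λ² - 13 - 13 = 484 - 26 ≡ 21; y = λ·(13 - 21) - 8 ≡ 0. → (21, 0)
add Q: (21, 0) + (13, 8). λ = (8 - 0)/(13 - 21) ≡ 8/15 mod 23. 15⁻¹ ≡ 20 (mod 23), so λ ≡ 22.
  x = λ² - 21 - 13 = 484 - 34 ≡ 13; y = λ·(21 - 13) - 0 ≡ 15. → (13, 15)
double: tangent at (13, 15): λ = (3·13² + 6)/(2·15) ≡ 7/7. 7⁻¹ ≡ 10 (mod 23) since 7·10 = 70 ≡ 1, so λ ≡ 7·10 ≡ 1.
  x = λ² - 13 - 13 = 1 - 26 ≡ 21; y = λ·(13 - 21) - 15 ≡ 0. → (21, 0)

(21, 0)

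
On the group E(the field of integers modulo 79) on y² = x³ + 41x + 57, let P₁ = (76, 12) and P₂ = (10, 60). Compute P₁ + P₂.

(66, 31)

(76, 12) + (10, 60). λ = (60 - 12)/(10 - 76) ≡ 48/13 mod 79. 13⁻¹ ≡ 73 (mod 79) since 13·73 = 949 ≡ 1, so λ ≡ 28.
  x = λ² - 76 - 10 = 784 - 86 ≡ 66; y = λ·(76 - 66) - 12 ≡ 31. → (66, 31)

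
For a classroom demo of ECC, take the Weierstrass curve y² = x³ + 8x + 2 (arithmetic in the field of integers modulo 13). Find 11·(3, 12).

(3, 12)

Write Q = (3, 12).
Double-and-add on 11 = (1011)₂. Start with Q = (3, 12) for the leading 1-bit.
double: tangent at (3, 12): λ = (3·3² + 8)/(2·12) ≡ 9/11. 11⁻¹ ≡ 6 (mod 13), so λ ≡ 9·6 ≡ 2.
  x = λ² - 3 - 3 = 4 - 6 ≡ 11; y = λ·(3 - 11) - 12 ≡ 11. → (11, 11)
double: tangent at (11, 11): λ = (3·11² + 8)/(2·11) ≡ 7/9. 9⁻¹ ≡ 3 (mod 13) since 9·3 = 27 ≡ 1, so λ ≡ 7·3 ≡ 8.
  x = λ² - 11 - 11 = 64 - 22 ≡ 3; y = λ·(11 - 3) - 11 ≡ 1. → (3, 1)
add Q: (3, 1) + (3, 12): same x and y₁ ≡ -y₂, so the sum is O.
double: O + O = O (identity).
add Q: O + (3, 12) = (3, 12) (identity).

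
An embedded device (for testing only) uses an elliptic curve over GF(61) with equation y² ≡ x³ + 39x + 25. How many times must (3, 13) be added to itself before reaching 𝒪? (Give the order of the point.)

7

2P: tangent at (3, 13): λ = (3·3² + 39)/(2·13) ≡ 5/26. 26⁻¹ ≡ 54 (mod 61), so λ ≡ 5·54 ≡ 26.
  x = λ² - 3 - 3 = 676 - 6 ≡ 60; y = λ·(3 - 60) - 13 ≡ 30. → (60, 30)
3P: (60, 30) + (3, 13). λ = (13 - 30)/(3 - 60) ≡ 44/4 mod 61. 4⁻¹ ≡ 46 (mod 61), so λ ≡ 11.
  x = λ² - 60 - 3 = 121 - 63 ≡ 58; y = λ·(60 - 58) - 30 ≡ 53. → (58, 53)
4P: (58, 53) + (3, 13). λ = (13 - 53)/(3 - 58) ≡ 21/6 mod 61. 6⁻¹ ≡ 51 (mod 61) since 6·51 = 306 ≡ 1, so λ ≡ 34.
  x = λ² - 58 - 3 = 1156 - 61 ≡ 58; y = λ·(58 - 58) - 53 ≡ 8. → (58, 8)
5P: (58, 8) + (3, 13). λ = (13 - 8)/(3 - 58) ≡ 5/6 mod 61. 6⁻¹ ≡ 51 (mod 61), so λ ≡ 11.
  x = λ² - 58 - 3 = 121 - 61 ≡ 60; y = λ·(58 - 60) - 8 ≡ 31. → (60, 31)
6P: (60, 31) + (3, 13). λ = (13 - 31)/(3 - 60) ≡ 43/4 mod 61. 4⁻¹ ≡ 46 (mod 61), so λ ≡ 26.
  x = λ² - 60 - 3 = 676 - 63 ≡ 3; y = λ·(60 - 3) - 31 ≡ 48. → (3, 48)
7P: (3, 48) + (3, 13): same x and y₁ ≡ -y₂, so the sum is 𝒪.
7P = 𝒪, so the order is 7.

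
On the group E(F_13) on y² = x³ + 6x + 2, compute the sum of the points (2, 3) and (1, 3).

(10, 10)

(2, 3) + (1, 3). λ = (3 - 3)/(1 - 2) ≡ 0/12 mod 13. 12⁻¹ ≡ 12 (mod 13) since 12·12 = 144 ≡ 1, so λ ≡ 0.
  x = λ² - 2 - 1 = 0 - 3 ≡ 10; y = λ·(2 - 10) - 3 ≡ 10. → (10, 10)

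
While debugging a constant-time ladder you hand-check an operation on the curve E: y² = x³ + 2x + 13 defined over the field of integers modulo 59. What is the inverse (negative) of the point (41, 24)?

-(41, 24) = (41, -24 mod 59) = (41, 35).

(41, 35)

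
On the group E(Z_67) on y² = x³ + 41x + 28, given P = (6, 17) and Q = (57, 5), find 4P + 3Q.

(6, 50)

First 4P:
Repeated addition: build up to 4P.
2P: tangent at (6, 17): λ = (3·6² + 41)/(2·17) ≡ 15/34. 34⁻¹ ≡ 2 (mod 67) since 34·2 = 68 ≡ 1, so λ ≡ 15·2 ≡ 30.
  x = λ² - 6 - 6 = 900 - 12 ≡ 17; y = λ·(6 - 17) - 17 ≡ 55. → (17, 55)
3P: (17, 55) + (6, 17). λ = (17 - 55)/(6 - 17) ≡ 29/56 mod 67. 56⁻¹ ≡ 6 (mod 67), so λ ≡ 40.
  x = λ² - 17 - 6 = 1600 - 23 ≡ 36; y = λ·(17 - 36) - 55 ≡ 56. → (36, 56)
4P: (36, 56) + (6, 17). λ = (17 - 56)/(6 - 36) ≡ 28/37 mod 67. 37⁻¹ ≡ 29 (mod 67), so λ ≡ 8.
  x = λ² - 36 - 6 = 64 - 42 ≡ 22; y = λ·(36 - 22) - 56 ≡ 56. → (22, 56)
4P = (22, 56).
Next 3Q:
Repeated addition: build up to 3Q.
2Q: tangent at (57, 5): λ = (3·57² + 41)/(2·5) ≡ 6/10. 10⁻¹ ≡ 47 (mod 67), so λ ≡ 6·47 ≡ 14.
  x = λ² - 57 - 57 = 196 - 114 ≡ 15; y = λ·(57 - 15) - 5 ≡ 47. → (15, 47)
3Q: (15, 47) + (57, 5). λ = (5 - 47)/(57 - 15) ≡ 25/42 mod 67. 42⁻¹ ≡ 8 (mod 67), so λ ≡ 66.
  x = λ² - 15 - 57 = 4356 - 72 ≡ 63; y = λ·(15 - 63) - 47 ≡ 1. → (63, 1)
3Q = (63, 1).
Finally 4P + 3Q:
(22, 56) + (63, 1). λ = (1 - 56)/(63 - 22) ≡ 12/41 mod 67. 41⁻¹ ≡ 18 (mod 67) since 41·18 = 738 ≡ 1, so λ ≡ 15.
  x = λ² - 22 - 63 = 225 - 85 ≡ 6; y = λ·(22 - 6) - 56 ≡ 50. → (6, 50)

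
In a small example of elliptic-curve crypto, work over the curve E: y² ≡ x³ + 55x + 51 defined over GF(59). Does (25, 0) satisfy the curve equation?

yes

y² = 0² ≡ 0; x³ + 55x + 51 = 17051 ≡ 0 (mod 59). 0 = 0.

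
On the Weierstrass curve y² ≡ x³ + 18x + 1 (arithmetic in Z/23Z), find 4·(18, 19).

(3, 6)

Write P = (18, 19).
Repeated addition: build up to 4P.
2P: tangent at (18, 19): λ = (3·18² + 18)/(2·19) ≡ 1/15. 15⁻¹ ≡ 20 (mod 23), so λ ≡ 1·20 ≡ 20.
  x = λ² - 18 - 18 = 400 - 36 ≡ 19; y = λ·(18 - 19) - 19 ≡ 7. → (19, 7)
3P: (19, 7) + (18, 19). λ = (19 - 7)/(18 - 19) ≡ 12/22 mod 23. 22⁻¹ ≡ 22 (mod 23) since 22·22 = 484 ≡ 1, so λ ≡ 11.
  x = λ² - 19 - 18 = 121 - 37 ≡ 15; y = λ·(19 - 15) - 7 ≡ 14. → (15, 14)
4P: (15, 14) + (18, 19). λ = (19 - 14)/(18 - 15) ≡ 5/3 mod 23. 3⁻¹ ≡ 8 (mod 23), so λ ≡ 17.
  x = λ² - 15 - 18 = 289 - 33 ≡ 3; y = λ·(15 - 3) - 14 ≡ 6. → (3, 6)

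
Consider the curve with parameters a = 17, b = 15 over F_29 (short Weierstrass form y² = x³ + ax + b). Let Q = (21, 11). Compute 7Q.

(15, 7)

Double-and-add on 7 = (111)₂. Start with Q = (21, 11) for the leading 1-bit.
double: tangent at (21, 11): λ = (3·21² + 17)/(2·11) ≡ 6/22. 22⁻¹ ≡ 4 (mod 29) since 22·4 = 88 ≡ 1, so λ ≡ 6·4 ≡ 24.
  x = λ² - 21 - 21 = 576 - 42 ≡ 12; y = λ·(21 - 12) - 11 ≡ 2. → (12, 2)
add Q: (12, 2) + (21, 11). λ = (11 - 2)/(21 - 12) ≡ 9/9 mod 29. 9⁻¹ ≡ 13 (mod 29), so λ ≡ 1.
  x = λ² - 12 - 21 = 1 - 33 ≡ 26; y = λ·(12 - 26) - 2 ≡ 13. → (26, 13)
double: tangent at (26, 13): λ = (3·26² + 17)/(2·13) ≡ 15/26. 26⁻¹ ≡ 19 (mod 29), so λ ≡ 15·19 ≡ 24.
  x = λ² - 26 - 26 = 576 - 52 ≡ 2; y = λ·(26 - 2) - 13 ≡ 12. → (2, 12)
add Q: (2, 12) + (21, 11). λ = (11 - 12)/(21 - 2) ≡ 28/19 mod 29. 19⁻¹ ≡ 26 (mod 29), so λ ≡ 3.
  x = λ² - 2 - 21 = 9 - 23 ≡ 15; y = λ·(2 - 15) - 12 ≡ 7. → (15, 7)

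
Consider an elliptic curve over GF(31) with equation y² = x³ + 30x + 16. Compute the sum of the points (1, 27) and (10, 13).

(14, 7)

(1, 27) + (10, 13). λ = (13 - 27)/(10 - 1) ≡ 17/9 mod 31. 9⁻¹ ≡ 7 (mod 31), so λ ≡ 26.
  x = λ² - 1 - 10 = 676 - 11 ≡ 14; y = λ·(1 - 14) - 27 ≡ 7. → (14, 7)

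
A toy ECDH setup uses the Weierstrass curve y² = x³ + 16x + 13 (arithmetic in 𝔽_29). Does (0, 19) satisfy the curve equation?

y² = 19² ≡ 13; x³ + 16x + 13 = 13 ≡ 13 (mod 29). 13 = 13.

yes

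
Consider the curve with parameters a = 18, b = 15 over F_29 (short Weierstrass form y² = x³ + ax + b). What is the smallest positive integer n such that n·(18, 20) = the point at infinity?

5

2P: tangent at (18, 20): λ = (3·18² + 18)/(2·20) ≡ 4/11. 11⁻¹ ≡ 8 (mod 29), so λ ≡ 4·8 ≡ 3.
  x = λ² - 18 - 18 = 9 - 36 ≡ 2; y = λ·(18 - 2) - 20 ≡ 28. → (2, 28)
3P: (2, 28) + (18, 20). λ = (20 - 28)/(18 - 2) ≡ 21/16 mod 29. 16⁻¹ ≡ 20 (mod 29), so λ ≡ 14.
  x = λ² - 2 - 18 = 196 - 20 ≡ 2; y = λ·(2 - 2) - 28 ≡ 1. → (2, 1)
4P: (2, 1) + (18, 20). λ = (20 - 1)/(18 - 2) ≡ 19/16 mod 29. 16⁻¹ ≡ 20 (mod 29) since 16·20 = 320 ≡ 1, so λ ≡ 3.
  x = λ² - 2 - 18 = 9 - 20 ≡ 18; y = λ·(2 - 18) - 1 ≡ 9. → (18, 9)
5P: (18, 9) + (18, 20): same x and y₁ ≡ -y₂, so the sum is the point at infinity.
5P = the point at infinity, so the order is 5.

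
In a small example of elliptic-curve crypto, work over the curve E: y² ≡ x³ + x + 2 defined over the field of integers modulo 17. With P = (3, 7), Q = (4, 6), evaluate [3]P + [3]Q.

First 3P:
Repeated addition: build up to 3P.
2P: tangent at (3, 7): λ = (3·3² + 1)/(2·7) ≡ 11/14. 14⁻¹ ≡ 11 (mod 17), so λ ≡ 11·11 ≡ 2.
  x = λ² - 3 - 3 = 4 - 6 ≡ 15; y = λ·(3 - 15) - 7 ≡ 3. → (15, 3)
3P: (15, 3) + (3, 7). λ = (7 - 3)/(3 - 15) ≡ 4/5 mod 17. 5⁻¹ ≡ 7 (mod 17) since 5·7 = 35 ≡ 1, so λ ≡ 11.
  x = λ² - 15 - 3 = 121 - 18 ≡ 1; y = λ·(15 - 1) - 3 ≡ 15. → (1, 15)
3P = (1, 15).
Next 3Q:
Repeated addition: build up to 3Q.
2Q: tangent at (4, 6): λ = (3·4² + 1)/(2·6) ≡ 15/12. 12⁻¹ ≡ 10 (mod 17), so λ ≡ 15·10 ≡ 14.
  x = λ² - 4 - 4 = 196 - 8 ≡ 1; y = λ·(4 - 1) - 6 ≡ 2. → (1, 2)
3Q: (1, 2) + (4, 6). λ = (6 - 2)/(4 - 1) ≡ 4/3 mod 17. 3⁻¹ ≡ 6 (mod 17), so λ ≡ 7.
  x = λ² - 1 - 4 = 49 - 5 ≡ 10; y = λ·(1 - 10) - 2 ≡ 3. → (10, 3)
3Q = (10, 3).
Finally 3P + 3Q:
(1, 15) + (10, 3). λ = (3 - 15)/(10 - 1) ≡ 5/9 mod 17. 9⁻¹ ≡ 2 (mod 17) since 9·2 = 18 ≡ 1, so λ ≡ 10.
  x = λ² - 1 - 10 = 100 - 11 ≡ 4; y = λ·(1 - 4) - 15 ≡ 6. → (4, 6)

(4, 6)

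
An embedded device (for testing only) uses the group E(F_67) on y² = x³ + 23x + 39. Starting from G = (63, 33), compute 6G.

Repeated addition: build up to 6G.
2G: tangent at (63, 33): λ = (3·63² + 23)/(2·33) ≡ 4/66. 66⁻¹ ≡ 66 (mod 67) since 66·66 = 4356 ≡ 1, so λ ≡ 4·66 ≡ 63.
  x = λ² - 63 - 63 = 3969 - 126 ≡ 24; y = λ·(63 - 24) - 33 ≡ 12. → (24, 12)
3G: (24, 12) + (63, 33). λ = (33 - 12)/(63 - 24) ≡ 21/39 mod 67. 39⁻¹ ≡ 55 (mod 67), so λ ≡ 16.
  x = λ² - 24 - 63 = 256 - 87 ≡ 35; y = λ·(24 - 35) - 12 ≡ 13. → (35, 13)
4G: (35, 13) + (63, 33). λ = (33 - 13)/(63 - 35) ≡ 20/28 mod 67. 28⁻¹ ≡ 12 (mod 67) since 28·12 = 336 ≡ 1, so λ ≡ 39.
  x = λ² - 35 - 63 = 1521 - 98 ≡ 16; y = λ·(35 - 16) - 13 ≡ 58. → (16, 58)
5G: (16, 58) + (63, 33). λ = (33 - 58)/(63 - 16) ≡ 42/47 mod 67. 47⁻¹ ≡ 10 (mod 67), so λ ≡ 18.
  x = λ² - 16 - 63 = 324 - 79 ≡ 44; y = λ·(16 - 44) - 58 ≡ 41. → (44, 41)
6G: (44, 41) + (63, 33). λ = (33 - 41)/(63 - 44) ≡ 59/19 mod 67. 19⁻¹ ≡ 60 (mod 67), so λ ≡ 56.
  x = λ² - 44 - 63 = 3136 - 107 ≡ 14; y = λ·(44 - 14) - 41 ≡ 31. → (14, 31)

(14, 31)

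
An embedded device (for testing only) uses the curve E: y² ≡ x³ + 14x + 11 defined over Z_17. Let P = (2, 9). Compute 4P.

Repeated addition: build up to 4P.
2P: tangent at (2, 9): λ = (3·2² + 14)/(2·9) ≡ 9/1. 1⁻¹ ≡ 1 (mod 17) since 1·1 = 1 ≡ 1, so λ ≡ 9·1 ≡ 9.
  x = λ² - 2 - 2 = 81 - 4 ≡ 9; y = λ·(2 - 9) - 9 ≡ 13. → (9, 13)
3P: (9, 13) + (2, 9). λ = (9 - 13)/(2 - 9) ≡ 13/10 mod 17. 10⁻¹ ≡ 12 (mod 17) since 10·12 = 120 ≡ 1, so λ ≡ 3.
  x = λ² - 9 - 2 = 9 - 11 ≡ 15; y = λ·(9 - 15) - 13 ≡ 3. → (15, 3)
4P: (15, 3) + (2, 9). λ = (9 - 3)/(2 - 15) ≡ 6/4 mod 17. 4⁻¹ ≡ 13 (mod 17), so λ ≡ 10.
  x = λ² - 15 - 2 = 100 - 17 ≡ 15; y = λ·(15 - 15) - 3 ≡ 14. → (15, 14)

(15, 14)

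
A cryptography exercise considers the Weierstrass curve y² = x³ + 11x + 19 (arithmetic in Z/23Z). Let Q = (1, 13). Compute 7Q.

(19, 7)

Double-and-add on 7 = (111)₂. Start with Q = (1, 13) for the leading 1-bit.
double: tangent at (1, 13): λ = (3·1² + 11)/(2·13) ≡ 14/3. 3⁻¹ ≡ 8 (mod 23), so λ ≡ 14·8 ≡ 20.
  x = λ² - 1 - 1 = 400 - 2 ≡ 7; y = λ·(1 - 7) - 13 ≡ 5. → (7, 5)
add Q: (7, 5) + (1, 13). λ = (13 - 5)/(1 - 7) ≡ 8/17 mod 23. 17⁻¹ ≡ 19 (mod 23) since 17·19 = 323 ≡ 1, so λ ≡ 14.
  x = λ² - 7 - 1 = 196 - 8 ≡ 4; y = λ·(7 - 4) - 5 ≡ 14. → (4, 14)
double: tangent at (4, 14): λ = (3·4² + 11)/(2·14) ≡ 13/5. 5⁻¹ ≡ 14 (mod 23), so λ ≡ 13·14 ≡ 21.
  x = λ² - 4 - 4 = 441 - 8 ≡ 19; y = λ·(4 - 19) - 14 ≡ 16. → (19, 16)
add Q: (19, 16) + (1, 13). λ = (13 - 16)/(1 - 19) ≡ 20/5 mod 23. 5⁻¹ ≡ 14 (mod 23), so λ ≡ 4.
  x = λ² - 19 - 1 = 16 - 20 ≡ 19; y = λ·(19 - 19) - 16 ≡ 7. → (19, 7)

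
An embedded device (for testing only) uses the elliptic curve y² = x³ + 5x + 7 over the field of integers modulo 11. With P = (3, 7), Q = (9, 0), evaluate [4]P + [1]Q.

First 4P:
Double-and-add on 4 = (100)₂. Start with P = (3, 7) for the leading 1-bit.
double: tangent at (3, 7): λ = (3·3² + 5)/(2·7) ≡ 10/3. 3⁻¹ ≡ 4 (mod 11), so λ ≡ 10·4 ≡ 7.
  x = λ² - 3 - 3 = 49 - 6 ≡ 10; y = λ·(3 - 10) - 7 ≡ 10. → (10, 10)
double: tangent at (10, 10): λ = (3·10² + 5)/(2·10) ≡ 8/9. 9⁻¹ ≡ 5 (mod 11), so λ ≡ 8·5 ≡ 7.
  x = λ² - 10 - 10 = 49 - 20 ≡ 7; y = λ·(10 - 7) - 10 ≡ 0. → (7, 0)
4P = (7, 0).
Finally 4P + Q:
(7, 0) + (9, 0). λ = (0 - 0)/(9 - 7) ≡ 0/2 mod 11. 2⁻¹ ≡ 6 (mod 11), so λ ≡ 0.
  x = λ² - 7 - 9 = 0 - 16 ≡ 6; y = λ·(7 - 6) - 0 ≡ 0. → (6, 0)

(6, 0)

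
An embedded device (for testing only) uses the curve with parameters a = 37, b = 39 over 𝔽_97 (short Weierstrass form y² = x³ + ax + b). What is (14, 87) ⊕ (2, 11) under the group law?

(78, 25)

(14, 87) + (2, 11). λ = (11 - 87)/(2 - 14) ≡ 21/85 mod 97. 85⁻¹ ≡ 8 (mod 97), so λ ≡ 71.
  x = λ² - 14 - 2 = 5041 - 16 ≡ 78; y = λ·(14 - 78) - 87 ≡ 25. → (78, 25)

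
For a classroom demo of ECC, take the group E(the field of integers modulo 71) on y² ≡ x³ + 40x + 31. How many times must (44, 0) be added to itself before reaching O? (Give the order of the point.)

2P: (44, 0) + (44, 0): same x and y₁ ≡ -y₂, so the sum is O.
2P = O, so the order is 2.

2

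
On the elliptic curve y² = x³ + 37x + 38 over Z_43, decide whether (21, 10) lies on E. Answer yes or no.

y² = 10² ≡ 14; x³ + 37x + 38 = 10076 ≡ 14 (mod 43). 14 = 14.

yes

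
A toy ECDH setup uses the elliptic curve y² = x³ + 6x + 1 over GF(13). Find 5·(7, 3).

Write P = (7, 3).
Repeated addition: build up to 5P.
2P: tangent at (7, 3): λ = (3·7² + 6)/(2·3) ≡ 10/6. 6⁻¹ ≡ 11 (mod 13), so λ ≡ 10·11 ≡ 6.
  x = λ² - 7 - 7 = 36 - 14 ≡ 9; y = λ·(7 - 9) - 3 ≡ 11. → (9, 11)
3P: (9, 11) + (7, 3). λ = (3 - 11)/(7 - 9) ≡ 5/11 mod 13. 11⁻¹ ≡ 6 (mod 13), so λ ≡ 4.
  x = λ² - 9 - 7 = 16 - 16 ≡ 0; y = λ·(9 - 0) - 11 ≡ 12. → (0, 12)
4P: (0, 12) + (7, 3). λ = (3 - 12)/(7 - 0) ≡ 4/7 mod 13. 7⁻¹ ≡ 2 (mod 13), so λ ≡ 8.
  x = λ² - 0 - 7 = 64 - 7 ≡ 5; y = λ·(0 - 5) - 12 ≡ 0. → (5, 0)
5P: (5, 0) + (7, 3). λ = (3 - 0)/(7 - 5) ≡ 3/2 mod 13. 2⁻¹ ≡ 7 (mod 13), so λ ≡ 8.
  x = λ² - 5 - 7 = 64 - 12 ≡ 0; y = λ·(5 - 0) - 0 ≡ 1. → (0, 1)

(0, 1)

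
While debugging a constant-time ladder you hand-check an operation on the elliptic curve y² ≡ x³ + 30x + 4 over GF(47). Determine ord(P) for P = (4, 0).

2

2P: (4, 0) + (4, 0): same x and y₁ ≡ -y₂, so the sum is the point at infinity.
2P = the point at infinity, so the order is 2.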